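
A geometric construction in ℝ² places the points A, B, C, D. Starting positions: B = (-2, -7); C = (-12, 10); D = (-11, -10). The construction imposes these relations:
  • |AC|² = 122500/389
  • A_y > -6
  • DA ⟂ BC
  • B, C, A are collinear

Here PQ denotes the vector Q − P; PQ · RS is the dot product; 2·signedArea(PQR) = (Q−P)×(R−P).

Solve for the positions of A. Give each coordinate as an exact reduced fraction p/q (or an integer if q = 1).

A = (-1168/389, -2060/389)

1. A_x = -1168/389  [B, C, A are collinear ∩ DA ⟂ BC]
2. A_y = -2060/389  [B, C, A are collinear ∩ DA ⟂ BC]
   → A = (-1168/389, -2060/389)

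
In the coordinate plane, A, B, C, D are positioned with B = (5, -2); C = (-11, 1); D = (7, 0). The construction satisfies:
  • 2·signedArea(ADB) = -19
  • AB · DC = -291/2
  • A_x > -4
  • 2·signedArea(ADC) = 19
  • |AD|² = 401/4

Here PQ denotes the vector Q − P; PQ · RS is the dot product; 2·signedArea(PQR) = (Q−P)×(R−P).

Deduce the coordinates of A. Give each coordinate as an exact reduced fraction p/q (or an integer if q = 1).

1. A_x = -3  [2·signedArea(ADC) = 19 ∩ AB · DC = -291/2]
2. A_y = -1/2  [2·signedArea(ADC) = 19 ∩ AB · DC = -291/2]
   → A = (-3, -1/2)

A = (-3, -1/2)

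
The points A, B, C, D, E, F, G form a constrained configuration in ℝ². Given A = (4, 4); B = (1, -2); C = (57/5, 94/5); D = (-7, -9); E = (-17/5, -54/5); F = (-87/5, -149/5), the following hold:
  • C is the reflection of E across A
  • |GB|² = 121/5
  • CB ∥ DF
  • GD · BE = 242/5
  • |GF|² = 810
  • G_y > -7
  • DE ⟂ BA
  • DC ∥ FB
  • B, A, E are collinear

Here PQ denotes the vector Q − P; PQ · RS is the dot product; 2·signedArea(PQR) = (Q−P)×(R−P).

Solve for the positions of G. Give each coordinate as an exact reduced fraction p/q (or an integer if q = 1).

1. G_x = -6/5  [line 22/5·x + 44/5·y + 308/5 = 0 ∩ |GB|² = 121/5]
2. G_y = -32/5  [line 22/5·x + 44/5·y + 308/5 = 0 ∩ |GB|² = 121/5]
   → G = (-6/5, -32/5)

G = (-6/5, -32/5)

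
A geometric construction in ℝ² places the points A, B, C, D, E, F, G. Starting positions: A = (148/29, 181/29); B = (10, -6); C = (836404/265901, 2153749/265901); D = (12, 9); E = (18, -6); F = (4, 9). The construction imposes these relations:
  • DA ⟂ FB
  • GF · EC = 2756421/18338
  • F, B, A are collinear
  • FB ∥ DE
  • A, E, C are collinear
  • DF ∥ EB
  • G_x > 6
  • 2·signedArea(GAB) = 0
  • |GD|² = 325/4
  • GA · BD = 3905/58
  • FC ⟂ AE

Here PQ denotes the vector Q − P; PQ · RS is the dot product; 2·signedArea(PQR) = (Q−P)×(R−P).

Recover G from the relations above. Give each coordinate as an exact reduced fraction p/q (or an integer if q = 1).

G = (7, 3/2)

1. G_x = 7  [2·signedArea(GAB) = 0 ∩ GA · BD = 3905/58]
2. G_y = 3/2  [2·signedArea(GAB) = 0 ∩ GA · BD = 3905/58]
   → G = (7, 3/2)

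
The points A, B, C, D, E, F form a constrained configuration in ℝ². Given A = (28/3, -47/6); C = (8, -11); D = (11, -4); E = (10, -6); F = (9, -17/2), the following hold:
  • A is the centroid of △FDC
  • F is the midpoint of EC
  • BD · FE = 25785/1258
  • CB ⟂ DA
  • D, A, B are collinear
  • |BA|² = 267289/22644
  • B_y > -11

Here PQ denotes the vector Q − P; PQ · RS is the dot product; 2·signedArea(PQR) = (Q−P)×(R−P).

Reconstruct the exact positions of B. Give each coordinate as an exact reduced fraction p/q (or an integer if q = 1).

B = (5009/629, -6909/629)

1. B_x = 5009/629  [D, A, B are collinear ∩ CB ⟂ DA]
2. B_y = -6909/629  [D, A, B are collinear ∩ CB ⟂ DA]
   → B = (5009/629, -6909/629)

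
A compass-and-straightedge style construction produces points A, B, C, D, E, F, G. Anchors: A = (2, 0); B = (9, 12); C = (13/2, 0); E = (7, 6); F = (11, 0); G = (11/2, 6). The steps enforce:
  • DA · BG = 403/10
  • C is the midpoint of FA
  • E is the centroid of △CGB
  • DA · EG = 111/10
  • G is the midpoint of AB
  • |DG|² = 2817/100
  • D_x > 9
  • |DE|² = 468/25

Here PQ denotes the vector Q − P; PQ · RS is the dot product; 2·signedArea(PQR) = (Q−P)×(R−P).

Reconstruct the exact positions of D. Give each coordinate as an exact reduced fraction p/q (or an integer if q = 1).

D = (47/5, 12/5)

1. D_x = 47/5  [DA · EG = 111/10 ∩ DA · BG = 403/10]
2. D_y = 12/5  [DA · EG = 111/10 ∩ DA · BG = 403/10]
   → D = (47/5, 12/5)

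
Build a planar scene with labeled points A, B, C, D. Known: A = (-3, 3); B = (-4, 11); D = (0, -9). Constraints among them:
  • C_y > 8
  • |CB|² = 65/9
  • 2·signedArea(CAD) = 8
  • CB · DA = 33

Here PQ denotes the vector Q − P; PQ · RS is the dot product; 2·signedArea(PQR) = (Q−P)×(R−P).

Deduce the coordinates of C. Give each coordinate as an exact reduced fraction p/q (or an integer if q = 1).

1. C_x = -11/3  [2·signedArea(CAD) = 8 ∩ CB · DA = 33]
2. C_y = 25/3  [2·signedArea(CAD) = 8 ∩ CB · DA = 33]
   → C = (-11/3, 25/3)

C = (-11/3, 25/3)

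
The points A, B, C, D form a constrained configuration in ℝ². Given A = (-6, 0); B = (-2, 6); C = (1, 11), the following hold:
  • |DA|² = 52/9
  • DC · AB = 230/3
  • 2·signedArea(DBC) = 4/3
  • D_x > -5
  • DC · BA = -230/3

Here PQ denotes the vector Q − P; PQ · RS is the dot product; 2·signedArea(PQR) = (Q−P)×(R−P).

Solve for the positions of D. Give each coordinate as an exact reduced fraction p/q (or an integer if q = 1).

D = (-14/3, 2)

1. D_x = -14/3  [DC · BA = -230/3 ∩ 2·signedArea(DBC) = 4/3]
2. D_y = 2  [DC · BA = -230/3 ∩ 2·signedArea(DBC) = 4/3]
   → D = (-14/3, 2)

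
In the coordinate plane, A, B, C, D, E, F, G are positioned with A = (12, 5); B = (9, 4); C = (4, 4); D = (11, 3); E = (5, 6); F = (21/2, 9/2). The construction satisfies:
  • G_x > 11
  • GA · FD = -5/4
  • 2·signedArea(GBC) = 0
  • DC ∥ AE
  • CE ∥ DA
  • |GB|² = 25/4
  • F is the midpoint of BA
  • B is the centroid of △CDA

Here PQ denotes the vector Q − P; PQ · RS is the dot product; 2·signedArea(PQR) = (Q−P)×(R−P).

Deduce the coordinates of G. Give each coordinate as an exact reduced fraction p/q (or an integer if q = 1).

G = (23/2, 4)

1. G_x = 23/2  [2·signedArea(GBC) = 0 ∩ GA · FD = -5/4]
2. G_y = 4  [2·signedArea(GBC) = 0 ∩ GA · FD = -5/4]
   → G = (23/2, 4)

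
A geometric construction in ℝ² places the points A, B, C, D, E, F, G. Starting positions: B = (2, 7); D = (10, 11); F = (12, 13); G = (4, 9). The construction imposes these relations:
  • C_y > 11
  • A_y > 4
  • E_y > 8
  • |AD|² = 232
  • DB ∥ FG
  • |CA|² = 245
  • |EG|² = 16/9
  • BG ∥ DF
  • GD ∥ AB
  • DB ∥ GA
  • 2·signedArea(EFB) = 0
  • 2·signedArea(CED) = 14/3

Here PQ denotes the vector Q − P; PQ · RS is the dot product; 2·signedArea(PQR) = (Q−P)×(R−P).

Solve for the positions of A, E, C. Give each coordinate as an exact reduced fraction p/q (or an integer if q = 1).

A = (-4, 5)
C = (10, 12)
E = (16/3, 9)

1. A_x = -4  [GD ∥ AB ∩ DB ∥ GA]
2. A_y = 5  [GD ∥ AB ∩ DB ∥ GA]
   → A = (-4, 5)
3. E_x = 16/3  [line 6·x + -10·y + 58 = 0 ∩ |EG|² = 16/9]
4. E_y = 9  [line 6·x + -10·y + 58 = 0 ∩ |EG|² = 16/9]
   → E = (16/3, 9)
5. C_x = 10  [line -2·x + 14/3·y + -36 = 0 ∩ |CA|² = 245]
6. C_y = 12  [line -2·x + 14/3·y + -36 = 0 ∩ |CA|² = 245]
   → C = (10, 12)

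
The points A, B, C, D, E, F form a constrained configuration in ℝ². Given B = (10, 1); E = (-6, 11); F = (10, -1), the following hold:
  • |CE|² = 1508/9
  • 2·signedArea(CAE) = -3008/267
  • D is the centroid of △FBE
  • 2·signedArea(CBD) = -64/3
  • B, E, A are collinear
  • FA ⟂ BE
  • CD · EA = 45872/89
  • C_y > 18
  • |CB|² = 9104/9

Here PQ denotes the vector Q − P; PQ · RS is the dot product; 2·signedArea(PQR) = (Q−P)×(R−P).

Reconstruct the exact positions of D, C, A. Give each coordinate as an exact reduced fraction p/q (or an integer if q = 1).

A = (970/89, 39/89)
C = (-50/3, 55/3)
D = (14/3, 11/3)

1. D_x = 14/3  [D is the centroid of △FBE]
2. D_y = 11/3  [D is the centroid of △FBE]
   → D = (14/3, 11/3)
3. C_x = -50/3  [line -8/3·x + -16/3·y + 160/3 = 0 ∩ |CE|² = 1508/9]
4. C_y = 55/3  [line -8/3·x + -16/3·y + 160/3 = 0 ∩ |CE|² = 1508/9]
   → C = (-50/3, 55/3)
5. A_x = 970/89  [B, E, A are collinear ∩ FA ⟂ BE]
6. A_y = 39/89  [B, E, A are collinear ∩ FA ⟂ BE]
   → A = (970/89, 39/89)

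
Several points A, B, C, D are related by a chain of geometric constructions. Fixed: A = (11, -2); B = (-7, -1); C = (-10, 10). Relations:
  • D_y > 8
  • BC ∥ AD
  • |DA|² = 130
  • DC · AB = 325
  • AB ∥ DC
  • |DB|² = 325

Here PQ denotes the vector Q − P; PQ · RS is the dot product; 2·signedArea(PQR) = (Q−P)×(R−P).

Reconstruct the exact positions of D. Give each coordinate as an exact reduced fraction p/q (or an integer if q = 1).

1. D_x = 8  [AB ∥ DC ∩ BC ∥ AD]
2. D_y = 9  [AB ∥ DC ∩ BC ∥ AD]
   → D = (8, 9)

D = (8, 9)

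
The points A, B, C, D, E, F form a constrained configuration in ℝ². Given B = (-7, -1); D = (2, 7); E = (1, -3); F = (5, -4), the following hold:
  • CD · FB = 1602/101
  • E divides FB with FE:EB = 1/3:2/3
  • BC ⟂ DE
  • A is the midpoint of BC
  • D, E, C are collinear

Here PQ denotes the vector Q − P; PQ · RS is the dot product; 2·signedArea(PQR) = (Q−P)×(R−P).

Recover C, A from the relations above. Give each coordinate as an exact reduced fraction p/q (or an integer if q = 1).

1. C_x = 113/101  [D, E, C are collinear ∩ BC ⟂ DE]
2. C_y = -183/101  [D, E, C are collinear ∩ BC ⟂ DE]
   → C = (113/101, -183/101)
3. A_x = -297/101  [A is the midpoint of BC]
4. A_y = -142/101  [A is the midpoint of BC]
   → A = (-297/101, -142/101)

A = (-297/101, -142/101)
C = (113/101, -183/101)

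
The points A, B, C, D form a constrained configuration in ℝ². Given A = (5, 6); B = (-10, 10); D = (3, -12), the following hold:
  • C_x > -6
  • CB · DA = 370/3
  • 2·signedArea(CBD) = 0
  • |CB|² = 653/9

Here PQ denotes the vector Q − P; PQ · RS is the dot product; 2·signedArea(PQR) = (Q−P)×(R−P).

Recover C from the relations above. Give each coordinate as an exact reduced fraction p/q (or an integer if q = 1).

1. C_x = -17/3  [2·signedArea(CBD) = 0 ∩ CB · DA = 370/3]
2. C_y = 8/3  [2·signedArea(CBD) = 0 ∩ CB · DA = 370/3]
   → C = (-17/3, 8/3)

C = (-17/3, 8/3)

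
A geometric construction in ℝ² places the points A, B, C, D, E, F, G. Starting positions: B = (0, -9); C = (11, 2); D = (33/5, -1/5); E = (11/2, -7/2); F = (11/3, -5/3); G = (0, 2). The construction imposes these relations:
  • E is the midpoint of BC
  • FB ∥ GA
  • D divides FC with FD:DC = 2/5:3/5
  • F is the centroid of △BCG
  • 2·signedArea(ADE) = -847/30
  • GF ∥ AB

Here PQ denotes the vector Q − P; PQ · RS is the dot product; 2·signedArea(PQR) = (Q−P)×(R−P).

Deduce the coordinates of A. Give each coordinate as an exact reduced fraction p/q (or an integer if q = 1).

A = (-11/3, -16/3)

1. A_x = -11/3  [GF ∥ AB ∩ FB ∥ GA]
2. A_y = -16/3  [GF ∥ AB ∩ FB ∥ GA]
   → A = (-11/3, -16/3)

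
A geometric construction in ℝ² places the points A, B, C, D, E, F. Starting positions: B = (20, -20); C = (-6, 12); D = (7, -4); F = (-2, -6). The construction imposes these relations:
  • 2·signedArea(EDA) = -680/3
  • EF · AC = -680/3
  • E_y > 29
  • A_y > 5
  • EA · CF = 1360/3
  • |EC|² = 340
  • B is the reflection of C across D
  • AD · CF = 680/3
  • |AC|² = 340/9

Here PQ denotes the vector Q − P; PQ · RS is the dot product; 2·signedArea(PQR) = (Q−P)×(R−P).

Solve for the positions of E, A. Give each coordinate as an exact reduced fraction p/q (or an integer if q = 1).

A = (-14/3, 6)
E = (-10, 30)

1. A_x = -14/3  [line -4·x + 18·y + -380/3 = 0 ∩ |AC|² = 340/9]
2. A_y = 6  [line -4·x + 18·y + -380/3 = 0 ∩ |AC|² = 340/9]
   → A = (-14/3, 6)
3. E_x = -10  [2·signedArea(EDA) = -680/3 ∩ EF · AC = -680/3]
4. E_y = 30  [2·signedArea(EDA) = -680/3 ∩ EF · AC = -680/3]
   → E = (-10, 30)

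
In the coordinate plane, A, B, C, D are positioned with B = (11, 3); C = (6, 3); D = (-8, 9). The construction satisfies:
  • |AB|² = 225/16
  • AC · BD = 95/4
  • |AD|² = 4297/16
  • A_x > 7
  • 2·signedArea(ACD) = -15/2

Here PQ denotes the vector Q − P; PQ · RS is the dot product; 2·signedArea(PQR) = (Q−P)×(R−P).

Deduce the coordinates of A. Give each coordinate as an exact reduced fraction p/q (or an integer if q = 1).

A = (29/4, 3)

1. A_x = 29/4  [AC · BD = 95/4 ∩ 2·signedArea(ACD) = -15/2]
2. A_y = 3  [AC · BD = 95/4 ∩ 2·signedArea(ACD) = -15/2]
   → A = (29/4, 3)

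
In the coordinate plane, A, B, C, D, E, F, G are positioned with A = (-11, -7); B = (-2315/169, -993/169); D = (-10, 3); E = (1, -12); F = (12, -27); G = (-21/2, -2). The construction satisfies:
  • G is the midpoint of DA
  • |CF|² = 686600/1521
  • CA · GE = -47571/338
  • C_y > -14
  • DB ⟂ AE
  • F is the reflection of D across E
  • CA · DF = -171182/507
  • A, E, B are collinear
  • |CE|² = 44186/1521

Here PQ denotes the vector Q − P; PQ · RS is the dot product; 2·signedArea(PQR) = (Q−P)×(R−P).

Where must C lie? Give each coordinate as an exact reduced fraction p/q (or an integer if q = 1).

1. C_x = -2146/507  [CA · GE = -47571/338 ∩ CA · DF = -171182/507]
2. C_y = -6739/507  [CA · GE = -47571/338 ∩ CA · DF = -171182/507]
   → C = (-2146/507, -6739/507)

C = (-2146/507, -6739/507)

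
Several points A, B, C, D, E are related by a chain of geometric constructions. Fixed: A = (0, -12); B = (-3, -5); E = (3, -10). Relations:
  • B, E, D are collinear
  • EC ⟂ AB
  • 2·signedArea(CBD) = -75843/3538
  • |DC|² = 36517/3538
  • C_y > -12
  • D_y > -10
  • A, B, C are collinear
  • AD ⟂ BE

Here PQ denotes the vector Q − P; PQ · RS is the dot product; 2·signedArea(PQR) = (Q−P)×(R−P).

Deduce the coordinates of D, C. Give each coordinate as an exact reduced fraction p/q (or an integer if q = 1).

C = (-15/58, -661/58)
D = (135/61, -570/61)

1. D_x = 135/61  [B, E, D are collinear ∩ AD ⟂ BE]
2. D_y = -570/61  [B, E, D are collinear ∩ AD ⟂ BE]
   → D = (135/61, -570/61)
3. C_x = -15/58  [A, B, C are collinear ∩ EC ⟂ AB]
4. C_y = -661/58  [A, B, C are collinear ∩ EC ⟂ AB]
   → C = (-15/58, -661/58)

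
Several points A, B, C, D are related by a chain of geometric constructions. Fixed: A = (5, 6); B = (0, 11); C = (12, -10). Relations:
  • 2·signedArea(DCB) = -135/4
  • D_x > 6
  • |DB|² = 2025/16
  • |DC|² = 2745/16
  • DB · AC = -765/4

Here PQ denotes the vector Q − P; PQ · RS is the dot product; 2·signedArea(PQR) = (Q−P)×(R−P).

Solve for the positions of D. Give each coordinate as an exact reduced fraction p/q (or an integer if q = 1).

1. D_x = 27/4  [2·signedArea(DCB) = -135/4 ∩ DB · AC = -765/4]
2. D_y = 2  [2·signedArea(DCB) = -135/4 ∩ DB · AC = -765/4]
   → D = (27/4, 2)

D = (27/4, 2)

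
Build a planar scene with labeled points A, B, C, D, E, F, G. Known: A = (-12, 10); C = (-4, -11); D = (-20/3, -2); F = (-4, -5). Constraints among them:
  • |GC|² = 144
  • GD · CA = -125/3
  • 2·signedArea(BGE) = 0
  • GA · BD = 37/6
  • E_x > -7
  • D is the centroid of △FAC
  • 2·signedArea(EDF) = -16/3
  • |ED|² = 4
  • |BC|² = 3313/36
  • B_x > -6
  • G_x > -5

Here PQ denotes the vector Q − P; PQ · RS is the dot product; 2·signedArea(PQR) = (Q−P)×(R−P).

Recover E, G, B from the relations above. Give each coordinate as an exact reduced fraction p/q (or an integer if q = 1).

1. E_x = -20/3  [line 3·x + 8/3·y + 92/3 = 0 ∩ |ED|² = 4]
2. E_y = -4  [line 3·x + 8/3·y + 92/3 = 0 ∩ |ED|² = 4]
   → E = (-20/3, -4)
3. G_x = -4  [line 8·x + -21·y + 53 = 0 ∩ |GC|² = 144]
4. G_y = 1  [line 8·x + -21·y + 53 = 0 ∩ |GC|² = 144]
   → G = (-4, 1)
5. B_x = -16/3  [GA · BD = 37/6 ∩ 2·signedArea(BGE) = 0]
6. B_y = -3/2  [GA · BD = 37/6 ∩ 2·signedArea(BGE) = 0]
   → B = (-16/3, -3/2)

B = (-16/3, -3/2)
E = (-20/3, -4)
G = (-4, 1)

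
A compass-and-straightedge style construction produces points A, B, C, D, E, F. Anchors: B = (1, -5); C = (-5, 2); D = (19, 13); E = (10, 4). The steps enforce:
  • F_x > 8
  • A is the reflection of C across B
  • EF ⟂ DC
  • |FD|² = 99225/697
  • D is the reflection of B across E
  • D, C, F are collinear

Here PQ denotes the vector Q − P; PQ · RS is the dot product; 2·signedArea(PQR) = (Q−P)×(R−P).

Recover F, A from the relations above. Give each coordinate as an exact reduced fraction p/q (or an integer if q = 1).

A = (7, -12)
F = (5683/697, 5596/697)

1. F_x = 5683/697  [D, C, F are collinear ∩ EF ⟂ DC]
2. F_y = 5596/697  [D, C, F are collinear ∩ EF ⟂ DC]
   → F = (5683/697, 5596/697)
3. A_x = 7  [A is the reflection of C across B]
4. A_y = -12  [A is the reflection of C across B]
   → A = (7, -12)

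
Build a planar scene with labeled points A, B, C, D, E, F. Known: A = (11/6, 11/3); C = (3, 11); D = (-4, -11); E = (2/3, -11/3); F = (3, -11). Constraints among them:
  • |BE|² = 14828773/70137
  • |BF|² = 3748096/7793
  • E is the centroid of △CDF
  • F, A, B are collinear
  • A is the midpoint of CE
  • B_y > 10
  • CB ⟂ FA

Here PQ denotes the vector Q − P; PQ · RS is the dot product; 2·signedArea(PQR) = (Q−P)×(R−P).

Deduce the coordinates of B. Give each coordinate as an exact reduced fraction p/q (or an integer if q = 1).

B = (9827/7793, 84645/7793)

1. B_x = 9827/7793  [F, A, B are collinear ∩ CB ⟂ FA]
2. B_y = 84645/7793  [F, A, B are collinear ∩ CB ⟂ FA]
   → B = (9827/7793, 84645/7793)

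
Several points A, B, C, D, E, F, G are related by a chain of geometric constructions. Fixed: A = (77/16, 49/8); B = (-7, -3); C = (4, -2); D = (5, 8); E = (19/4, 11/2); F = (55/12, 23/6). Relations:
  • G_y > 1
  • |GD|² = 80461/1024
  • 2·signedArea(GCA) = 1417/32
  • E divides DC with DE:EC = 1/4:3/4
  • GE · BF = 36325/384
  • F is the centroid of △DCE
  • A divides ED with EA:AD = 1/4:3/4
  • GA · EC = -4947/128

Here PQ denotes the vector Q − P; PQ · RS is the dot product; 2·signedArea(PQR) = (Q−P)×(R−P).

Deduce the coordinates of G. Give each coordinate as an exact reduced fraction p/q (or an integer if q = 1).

G = (-35/32, 25/16)

1. G_x = -35/32  [GE · BF = 36325/384 ∩ GA · EC = -4947/128]
2. G_y = 25/16  [GE · BF = 36325/384 ∩ GA · EC = -4947/128]
   → G = (-35/32, 25/16)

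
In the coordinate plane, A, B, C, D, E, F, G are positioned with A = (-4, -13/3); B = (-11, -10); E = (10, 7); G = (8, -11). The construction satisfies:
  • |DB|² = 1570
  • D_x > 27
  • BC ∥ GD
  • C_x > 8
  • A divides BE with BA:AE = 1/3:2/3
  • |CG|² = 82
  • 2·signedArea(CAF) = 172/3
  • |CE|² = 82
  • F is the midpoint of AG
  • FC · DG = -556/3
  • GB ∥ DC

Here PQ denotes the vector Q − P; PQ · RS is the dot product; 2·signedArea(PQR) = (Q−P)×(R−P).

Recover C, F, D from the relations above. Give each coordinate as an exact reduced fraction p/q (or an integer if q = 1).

1. F_x = 2  [F is the midpoint of AG]
2. F_y = -23/3  [F is the midpoint of AG]
   → F = (2, -23/3)
3. C_x = 9  [line 10/3·x + 6·y + -18 = 0 ∩ |CE|² = 82]
4. C_y = -2  [line 10/3·x + 6·y + -18 = 0 ∩ |CE|² = 82]
   → C = (9, -2)
5. D_x = 28  [GB ∥ DC ∩ BC ∥ GD]
6. D_y = -3  [GB ∥ DC ∩ BC ∥ GD]
   → D = (28, -3)

C = (9, -2)
D = (28, -3)
F = (2, -23/3)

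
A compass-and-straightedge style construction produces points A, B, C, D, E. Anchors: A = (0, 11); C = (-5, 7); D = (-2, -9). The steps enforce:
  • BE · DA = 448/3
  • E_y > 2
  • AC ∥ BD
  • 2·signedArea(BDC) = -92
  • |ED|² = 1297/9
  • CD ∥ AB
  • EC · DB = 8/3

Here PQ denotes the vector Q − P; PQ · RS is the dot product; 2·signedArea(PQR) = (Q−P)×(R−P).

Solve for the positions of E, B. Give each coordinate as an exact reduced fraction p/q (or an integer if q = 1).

1. B_x = 3  [AC ∥ BD ∩ CD ∥ AB]
2. B_y = -5  [AC ∥ BD ∩ CD ∥ AB]
   → B = (3, -5)
3. E_x = -7/3  [EC · DB = 8/3 ∩ BE · DA = 448/3]
4. E_y = 3  [EC · DB = 8/3 ∩ BE · DA = 448/3]
   → E = (-7/3, 3)

B = (3, -5)
E = (-7/3, 3)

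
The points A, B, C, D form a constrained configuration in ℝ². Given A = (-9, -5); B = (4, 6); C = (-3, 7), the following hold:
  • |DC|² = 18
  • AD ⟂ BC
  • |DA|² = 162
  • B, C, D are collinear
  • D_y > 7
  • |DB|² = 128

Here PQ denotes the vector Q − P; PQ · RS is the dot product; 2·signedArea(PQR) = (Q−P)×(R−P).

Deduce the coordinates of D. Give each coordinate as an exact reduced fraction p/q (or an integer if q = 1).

D = (-36/5, 38/5)

1. D_x = -36/5  [B, C, D are collinear ∩ AD ⟂ BC]
2. D_y = 38/5  [B, C, D are collinear ∩ AD ⟂ BC]
   → D = (-36/5, 38/5)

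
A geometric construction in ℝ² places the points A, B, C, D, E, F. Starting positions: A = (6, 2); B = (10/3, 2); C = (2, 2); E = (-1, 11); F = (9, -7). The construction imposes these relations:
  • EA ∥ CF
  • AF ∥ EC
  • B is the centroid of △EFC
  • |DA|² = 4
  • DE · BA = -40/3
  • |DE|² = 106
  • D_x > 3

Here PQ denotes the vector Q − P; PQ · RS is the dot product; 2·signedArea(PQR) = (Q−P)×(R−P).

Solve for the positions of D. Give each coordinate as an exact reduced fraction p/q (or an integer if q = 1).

D = (4, 2)

1. D_x = 4  [DE · BA = -40/3]
2. D_y = 2  [|DA|² = 4]
   → D = (4, 2)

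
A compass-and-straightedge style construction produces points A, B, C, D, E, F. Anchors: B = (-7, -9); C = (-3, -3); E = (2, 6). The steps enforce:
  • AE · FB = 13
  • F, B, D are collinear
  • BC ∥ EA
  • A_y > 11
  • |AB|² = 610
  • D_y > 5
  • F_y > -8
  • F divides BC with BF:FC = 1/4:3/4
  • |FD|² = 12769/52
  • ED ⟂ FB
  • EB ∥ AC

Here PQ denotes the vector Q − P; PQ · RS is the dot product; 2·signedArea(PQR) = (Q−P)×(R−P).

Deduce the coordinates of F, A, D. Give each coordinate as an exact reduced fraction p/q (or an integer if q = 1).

A = (6, 12)
D = (35/13, 72/13)
F = (-6, -15/2)

1. F_x = -6  [F divides BC with BF:FC = 1/4:3/4]
2. F_y = -15/2  [F divides BC with BF:FC = 1/4:3/4]
   → F = (-6, -15/2)
3. A_x = 6  [EB ∥ AC ∩ BC ∥ EA]
4. A_y = 12  [EB ∥ AC ∩ BC ∥ EA]
   → A = (6, 12)
5. D_x = 35/13  [F, B, D are collinear ∩ ED ⟂ FB]
6. D_y = 72/13  [F, B, D are collinear ∩ ED ⟂ FB]
   → D = (35/13, 72/13)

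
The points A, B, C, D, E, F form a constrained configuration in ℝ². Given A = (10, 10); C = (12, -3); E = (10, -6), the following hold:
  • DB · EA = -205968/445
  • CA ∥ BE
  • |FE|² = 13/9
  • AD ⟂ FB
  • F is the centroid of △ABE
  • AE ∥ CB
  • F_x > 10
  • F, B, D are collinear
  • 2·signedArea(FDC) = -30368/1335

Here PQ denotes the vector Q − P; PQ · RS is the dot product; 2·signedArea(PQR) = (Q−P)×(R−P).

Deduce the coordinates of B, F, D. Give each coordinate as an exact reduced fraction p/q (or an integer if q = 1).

1. B_x = 12  [CA ∥ BE ∩ AE ∥ CB]
2. B_y = -19  [CA ∥ BE ∩ AE ∥ CB]
   → B = (12, -19)
3. F_x = 32/3  [F is the centroid of △ABE]
4. F_y = -5  [F is the centroid of △ABE]
   → F = (32/3, -5)
5. D_x = 4114/445  [F, B, D are collinear ∩ AD ⟂ FB]
6. D_y = 4418/445  [F, B, D are collinear ∩ AD ⟂ FB]
   → D = (4114/445, 4418/445)

B = (12, -19)
D = (4114/445, 4418/445)
F = (32/3, -5)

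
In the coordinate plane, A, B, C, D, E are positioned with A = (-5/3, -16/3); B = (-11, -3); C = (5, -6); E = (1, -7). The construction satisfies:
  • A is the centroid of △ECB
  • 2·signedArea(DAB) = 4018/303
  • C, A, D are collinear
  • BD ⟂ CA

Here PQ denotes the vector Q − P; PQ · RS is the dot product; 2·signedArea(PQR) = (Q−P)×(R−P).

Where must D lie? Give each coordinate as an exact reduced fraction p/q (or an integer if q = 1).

D = (-1125/101, -443/101)

1. D_x = -1125/101  [C, A, D are collinear ∩ BD ⟂ CA]
2. D_y = -443/101  [C, A, D are collinear ∩ BD ⟂ CA]
   → D = (-1125/101, -443/101)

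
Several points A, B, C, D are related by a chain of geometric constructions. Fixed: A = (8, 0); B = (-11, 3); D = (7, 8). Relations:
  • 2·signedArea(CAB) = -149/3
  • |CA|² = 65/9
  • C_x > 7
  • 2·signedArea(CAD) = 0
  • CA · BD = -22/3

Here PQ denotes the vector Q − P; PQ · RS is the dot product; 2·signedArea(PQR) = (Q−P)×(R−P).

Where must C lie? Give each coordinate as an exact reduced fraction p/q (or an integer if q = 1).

C = (23/3, 8/3)

1. C_x = 23/3  [2·signedArea(CAD) = 0 ∩ 2·signedArea(CAB) = -149/3]
2. C_y = 8/3  [2·signedArea(CAD) = 0 ∩ 2·signedArea(CAB) = -149/3]
   → C = (23/3, 8/3)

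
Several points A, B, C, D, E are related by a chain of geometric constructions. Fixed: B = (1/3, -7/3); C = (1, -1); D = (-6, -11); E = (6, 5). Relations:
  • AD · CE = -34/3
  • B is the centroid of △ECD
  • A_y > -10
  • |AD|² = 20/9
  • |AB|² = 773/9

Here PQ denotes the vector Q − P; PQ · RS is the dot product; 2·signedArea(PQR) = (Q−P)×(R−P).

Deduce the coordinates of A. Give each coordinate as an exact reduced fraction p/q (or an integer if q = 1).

1. A_x = -16/3  [line -5·x + -6·y + -254/3 = 0 ∩ |AD|² = 20/9]
2. A_y = -29/3  [line -5·x + -6·y + -254/3 = 0 ∩ |AD|² = 20/9]
   → A = (-16/3, -29/3)

A = (-16/3, -29/3)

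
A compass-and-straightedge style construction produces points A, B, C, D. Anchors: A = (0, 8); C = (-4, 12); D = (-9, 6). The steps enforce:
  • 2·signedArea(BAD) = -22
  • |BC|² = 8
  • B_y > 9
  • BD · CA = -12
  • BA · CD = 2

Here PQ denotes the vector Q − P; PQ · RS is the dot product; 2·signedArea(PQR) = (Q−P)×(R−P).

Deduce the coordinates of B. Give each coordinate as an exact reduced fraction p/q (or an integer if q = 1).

B = (-2, 10)

1. B_x = -2  [BD · CA = -12 ∩ 2·signedArea(BAD) = -22]
2. B_y = 10  [BD · CA = -12 ∩ 2·signedArea(BAD) = -22]
   → B = (-2, 10)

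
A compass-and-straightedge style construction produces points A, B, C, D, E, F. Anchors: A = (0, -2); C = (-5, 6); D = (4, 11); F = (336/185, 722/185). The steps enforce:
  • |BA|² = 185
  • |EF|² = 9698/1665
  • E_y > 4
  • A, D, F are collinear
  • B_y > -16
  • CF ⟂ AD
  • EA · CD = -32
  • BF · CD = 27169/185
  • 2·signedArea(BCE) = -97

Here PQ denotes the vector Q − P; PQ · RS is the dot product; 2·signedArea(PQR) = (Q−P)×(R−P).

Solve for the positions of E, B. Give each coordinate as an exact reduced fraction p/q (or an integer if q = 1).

B = (-4, -15)
E = (-1/3, 5)

1. E_x = -1/3  [line -9·x + -5·y + 22 = 0 ∩ |EF|² = 9698/1665]
2. E_y = 5  [line -9·x + -5·y + 22 = 0 ∩ |EF|² = 9698/1665]
   → E = (-1/3, 5)
3. B_x = -4  [BF · CD = 27169/185 ∩ 2·signedArea(BCE) = -97]
4. B_y = -15  [BF · CD = 27169/185 ∩ 2·signedArea(BCE) = -97]
   → B = (-4, -15)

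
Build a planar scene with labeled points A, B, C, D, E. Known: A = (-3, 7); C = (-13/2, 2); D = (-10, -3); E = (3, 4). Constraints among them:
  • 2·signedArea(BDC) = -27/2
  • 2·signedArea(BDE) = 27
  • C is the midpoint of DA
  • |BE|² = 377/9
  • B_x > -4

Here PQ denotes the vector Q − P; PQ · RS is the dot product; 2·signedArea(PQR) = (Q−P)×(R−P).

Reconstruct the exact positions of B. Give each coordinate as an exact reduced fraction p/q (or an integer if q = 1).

B = (-10/3, 8/3)

1. B_x = -10/3  [2·signedArea(BDC) = -27/2 ∩ 2·signedArea(BDE) = 27]
2. B_y = 8/3  [2·signedArea(BDC) = -27/2 ∩ 2·signedArea(BDE) = 27]
   → B = (-10/3, 8/3)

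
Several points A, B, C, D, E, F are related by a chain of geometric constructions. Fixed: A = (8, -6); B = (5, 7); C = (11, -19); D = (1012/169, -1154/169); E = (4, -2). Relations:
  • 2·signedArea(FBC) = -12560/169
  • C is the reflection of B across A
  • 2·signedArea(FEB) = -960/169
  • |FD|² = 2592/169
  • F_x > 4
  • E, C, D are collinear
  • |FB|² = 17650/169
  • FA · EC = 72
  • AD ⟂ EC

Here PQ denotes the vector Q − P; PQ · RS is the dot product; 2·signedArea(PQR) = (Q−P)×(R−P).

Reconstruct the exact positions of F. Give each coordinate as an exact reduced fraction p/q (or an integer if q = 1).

1. F_x = 760/169  [2·signedArea(FEB) = -960/169 ∩ 2·signedArea(FBC) = -12560/169]
2. F_y = -542/169  [2·signedArea(FEB) = -960/169 ∩ 2·signedArea(FBC) = -12560/169]
   → F = (760/169, -542/169)

F = (760/169, -542/169)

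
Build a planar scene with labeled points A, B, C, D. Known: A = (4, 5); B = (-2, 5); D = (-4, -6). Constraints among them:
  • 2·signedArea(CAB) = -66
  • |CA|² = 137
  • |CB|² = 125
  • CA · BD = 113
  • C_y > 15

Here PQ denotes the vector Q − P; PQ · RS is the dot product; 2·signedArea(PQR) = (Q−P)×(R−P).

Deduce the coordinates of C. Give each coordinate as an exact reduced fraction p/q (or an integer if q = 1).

1. C_x = 0  [2·signedArea(CAB) = -66 ∩ CA · BD = 113]
2. C_y = 16  [2·signedArea(CAB) = -66 ∩ CA · BD = 113]
   → C = (0, 16)

C = (0, 16)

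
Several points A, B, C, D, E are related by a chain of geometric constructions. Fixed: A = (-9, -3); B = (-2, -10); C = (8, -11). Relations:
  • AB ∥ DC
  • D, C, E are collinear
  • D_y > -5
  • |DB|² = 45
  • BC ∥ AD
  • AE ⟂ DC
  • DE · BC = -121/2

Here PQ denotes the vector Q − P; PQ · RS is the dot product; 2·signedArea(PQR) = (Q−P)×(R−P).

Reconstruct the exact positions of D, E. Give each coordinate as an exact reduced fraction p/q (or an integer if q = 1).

1. D_x = 1  [AB ∥ DC ∩ BC ∥ AD]
2. D_y = -4  [AB ∥ DC ∩ BC ∥ AD]
   → D = (1, -4)
3. E_x = -9/2  [D, C, E are collinear ∩ AE ⟂ DC]
4. E_y = 3/2  [D, C, E are collinear ∩ AE ⟂ DC]
   → E = (-9/2, 3/2)

D = (1, -4)
E = (-9/2, 3/2)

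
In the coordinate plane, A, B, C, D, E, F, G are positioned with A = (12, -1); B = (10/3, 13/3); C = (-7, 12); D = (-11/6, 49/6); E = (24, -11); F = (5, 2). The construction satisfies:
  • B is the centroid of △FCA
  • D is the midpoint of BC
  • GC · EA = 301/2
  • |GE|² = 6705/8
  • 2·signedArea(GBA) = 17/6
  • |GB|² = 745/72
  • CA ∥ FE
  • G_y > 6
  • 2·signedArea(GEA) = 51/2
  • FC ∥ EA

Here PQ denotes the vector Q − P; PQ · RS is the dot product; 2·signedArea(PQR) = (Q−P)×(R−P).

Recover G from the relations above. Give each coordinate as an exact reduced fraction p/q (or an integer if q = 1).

1. G_x = 3/4  [2·signedArea(GEA) = 51/2 ∩ 2·signedArea(GBA) = 17/6]
2. G_y = 25/4  [2·signedArea(GEA) = 51/2 ∩ 2·signedArea(GBA) = 17/6]
   → G = (3/4, 25/4)

G = (3/4, 25/4)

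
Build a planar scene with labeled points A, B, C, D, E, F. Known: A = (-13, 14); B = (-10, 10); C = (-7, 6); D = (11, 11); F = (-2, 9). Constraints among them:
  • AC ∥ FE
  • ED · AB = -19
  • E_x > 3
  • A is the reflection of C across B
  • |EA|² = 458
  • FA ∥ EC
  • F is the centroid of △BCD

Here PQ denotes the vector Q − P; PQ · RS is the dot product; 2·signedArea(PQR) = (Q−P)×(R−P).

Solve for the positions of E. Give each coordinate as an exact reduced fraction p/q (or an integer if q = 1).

E = (4, 1)

1. E_x = 4  [FA ∥ EC ∩ AC ∥ FE]
2. E_y = 1  [FA ∥ EC ∩ AC ∥ FE]
   → E = (4, 1)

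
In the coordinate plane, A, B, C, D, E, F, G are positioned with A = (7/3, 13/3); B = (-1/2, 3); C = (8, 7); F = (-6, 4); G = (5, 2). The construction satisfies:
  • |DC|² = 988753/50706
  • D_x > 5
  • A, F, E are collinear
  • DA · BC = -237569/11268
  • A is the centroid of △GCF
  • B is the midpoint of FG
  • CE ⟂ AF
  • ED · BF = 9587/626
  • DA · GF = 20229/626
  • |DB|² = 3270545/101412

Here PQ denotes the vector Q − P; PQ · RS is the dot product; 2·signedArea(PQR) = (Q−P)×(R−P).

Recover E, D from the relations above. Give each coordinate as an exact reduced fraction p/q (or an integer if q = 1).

1. E_x = 5069/626  [A, F, E are collinear ∩ CE ⟂ AF]
2. E_y = 2857/626  [A, F, E are collinear ∩ CE ⟂ AF]
   → E = (5069/626, 2857/626)
3. D_x = 28979/5634  [DA · GF = 20229/626 ∩ DA · BC = -237569/11268]
4. D_y = 20465/5634  [DA · GF = 20229/626 ∩ DA · BC = -237569/11268]
   → D = (28979/5634, 20465/5634)

D = (28979/5634, 20465/5634)
E = (5069/626, 2857/626)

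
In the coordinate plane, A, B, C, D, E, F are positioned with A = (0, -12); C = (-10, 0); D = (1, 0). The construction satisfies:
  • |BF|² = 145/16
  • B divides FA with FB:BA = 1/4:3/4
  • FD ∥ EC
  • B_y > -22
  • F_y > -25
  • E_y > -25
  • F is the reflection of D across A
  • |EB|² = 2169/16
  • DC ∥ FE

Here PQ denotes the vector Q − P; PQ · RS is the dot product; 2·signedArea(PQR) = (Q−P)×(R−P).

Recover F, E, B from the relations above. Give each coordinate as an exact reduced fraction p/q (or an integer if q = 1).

1. F_x = -1  [F is the reflection of D across A]
2. F_y = -24  [F is the reflection of D across A]
   → F = (-1, -24)
3. E_x = -12  [FD ∥ EC ∩ DC ∥ FE]
4. E_y = -24  [FD ∥ EC ∩ DC ∥ FE]
   → E = (-12, -24)
5. B_x = -3/4  [B divides FA with FB:BA = 1/4:3/4]
6. B_y = -21  [B divides FA with FB:BA = 1/4:3/4]
   → B = (-3/4, -21)

B = (-3/4, -21)
E = (-12, -24)
F = (-1, -24)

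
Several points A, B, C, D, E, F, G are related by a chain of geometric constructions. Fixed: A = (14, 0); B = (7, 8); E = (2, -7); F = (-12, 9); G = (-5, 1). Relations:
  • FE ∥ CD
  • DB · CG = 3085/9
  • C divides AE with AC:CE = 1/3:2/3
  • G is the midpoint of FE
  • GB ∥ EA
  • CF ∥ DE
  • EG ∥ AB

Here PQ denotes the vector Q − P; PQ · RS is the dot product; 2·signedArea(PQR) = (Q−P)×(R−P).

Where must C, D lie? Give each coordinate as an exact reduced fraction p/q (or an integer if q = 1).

C = (10, -7/3)
D = (24, -55/3)

1. C_x = 10  [C divides AE with AC:CE = 1/3:2/3]
2. C_y = -7/3  [C divides AE with AC:CE = 1/3:2/3]
   → C = (10, -7/3)
3. D_x = 24  [CF ∥ DE ∩ FE ∥ CD]
4. D_y = -55/3  [CF ∥ DE ∩ FE ∥ CD]
   → D = (24, -55/3)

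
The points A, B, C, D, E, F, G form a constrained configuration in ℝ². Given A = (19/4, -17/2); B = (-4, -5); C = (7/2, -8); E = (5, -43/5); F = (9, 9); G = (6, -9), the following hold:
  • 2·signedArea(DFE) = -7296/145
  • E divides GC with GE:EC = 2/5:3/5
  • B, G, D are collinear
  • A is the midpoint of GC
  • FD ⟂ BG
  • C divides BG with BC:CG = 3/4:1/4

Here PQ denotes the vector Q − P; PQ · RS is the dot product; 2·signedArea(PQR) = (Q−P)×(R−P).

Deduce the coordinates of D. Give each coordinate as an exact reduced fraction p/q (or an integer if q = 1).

D = (69/29, -219/29)

1. D_x = 69/29  [B, G, D are collinear ∩ FD ⟂ BG]
2. D_y = -219/29  [B, G, D are collinear ∩ FD ⟂ BG]
   → D = (69/29, -219/29)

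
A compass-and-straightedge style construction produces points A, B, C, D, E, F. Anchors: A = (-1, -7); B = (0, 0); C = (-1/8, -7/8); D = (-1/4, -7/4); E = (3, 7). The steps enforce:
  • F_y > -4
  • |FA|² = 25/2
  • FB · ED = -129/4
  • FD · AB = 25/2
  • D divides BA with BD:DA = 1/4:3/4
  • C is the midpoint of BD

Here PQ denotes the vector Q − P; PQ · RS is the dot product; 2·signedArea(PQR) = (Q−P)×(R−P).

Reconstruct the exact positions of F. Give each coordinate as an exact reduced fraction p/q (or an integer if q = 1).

1. F_x = -1/2  [FD · AB = 25/2 ∩ FB · ED = -129/4]
2. F_y = -7/2  [FD · AB = 25/2 ∩ FB · ED = -129/4]
   → F = (-1/2, -7/2)

F = (-1/2, -7/2)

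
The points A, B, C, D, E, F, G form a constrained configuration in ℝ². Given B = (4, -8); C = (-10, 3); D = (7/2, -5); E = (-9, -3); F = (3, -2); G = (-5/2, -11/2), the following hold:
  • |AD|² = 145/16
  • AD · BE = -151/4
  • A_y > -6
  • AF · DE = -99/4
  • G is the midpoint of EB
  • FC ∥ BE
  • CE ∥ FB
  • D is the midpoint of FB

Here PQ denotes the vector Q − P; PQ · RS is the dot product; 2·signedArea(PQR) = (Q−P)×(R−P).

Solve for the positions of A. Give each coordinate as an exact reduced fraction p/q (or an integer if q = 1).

1. A_x = 1/2  [AF · DE = -99/4 ∩ AD · BE = -151/4]
2. A_y = -21/4  [AF · DE = -99/4 ∩ AD · BE = -151/4]
   → A = (1/2, -21/4)

A = (1/2, -21/4)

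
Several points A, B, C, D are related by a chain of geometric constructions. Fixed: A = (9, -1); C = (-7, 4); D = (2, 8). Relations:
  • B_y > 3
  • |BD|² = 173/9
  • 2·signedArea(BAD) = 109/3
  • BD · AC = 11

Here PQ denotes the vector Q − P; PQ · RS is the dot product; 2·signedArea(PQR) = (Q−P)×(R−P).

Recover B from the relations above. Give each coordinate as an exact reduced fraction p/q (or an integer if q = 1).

1. B_x = 4/3  [2·signedArea(BAD) = 109/3 ∩ BD · AC = 11]
2. B_y = 11/3  [2·signedArea(BAD) = 109/3 ∩ BD · AC = 11]
   → B = (4/3, 11/3)

B = (4/3, 11/3)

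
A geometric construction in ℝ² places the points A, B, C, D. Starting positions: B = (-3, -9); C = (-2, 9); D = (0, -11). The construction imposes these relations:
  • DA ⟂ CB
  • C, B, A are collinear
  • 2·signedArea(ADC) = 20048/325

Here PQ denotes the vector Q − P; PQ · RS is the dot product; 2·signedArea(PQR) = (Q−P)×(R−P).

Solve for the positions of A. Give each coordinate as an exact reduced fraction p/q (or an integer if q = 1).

1. A_x = -1008/325  [C, B, A are collinear ∩ DA ⟂ CB]
2. A_y = -3519/325  [C, B, A are collinear ∩ DA ⟂ CB]
   → A = (-1008/325, -3519/325)

A = (-1008/325, -3519/325)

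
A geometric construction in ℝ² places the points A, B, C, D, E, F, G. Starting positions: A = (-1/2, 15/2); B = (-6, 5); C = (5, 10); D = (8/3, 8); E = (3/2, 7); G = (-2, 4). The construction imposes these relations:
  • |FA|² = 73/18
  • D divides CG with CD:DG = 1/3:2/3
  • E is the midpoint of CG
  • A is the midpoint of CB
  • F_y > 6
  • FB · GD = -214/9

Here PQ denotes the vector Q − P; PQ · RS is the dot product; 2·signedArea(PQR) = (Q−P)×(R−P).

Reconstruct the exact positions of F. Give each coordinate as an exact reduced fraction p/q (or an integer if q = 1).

F = (-7/3, 20/3)

1. F_x = -7/3  [line -14/3·x + -4·y + 142/9 = 0 ∩ |FA|² = 73/18]
2. F_y = 20/3  [line -14/3·x + -4·y + 142/9 = 0 ∩ |FA|² = 73/18]
   → F = (-7/3, 20/3)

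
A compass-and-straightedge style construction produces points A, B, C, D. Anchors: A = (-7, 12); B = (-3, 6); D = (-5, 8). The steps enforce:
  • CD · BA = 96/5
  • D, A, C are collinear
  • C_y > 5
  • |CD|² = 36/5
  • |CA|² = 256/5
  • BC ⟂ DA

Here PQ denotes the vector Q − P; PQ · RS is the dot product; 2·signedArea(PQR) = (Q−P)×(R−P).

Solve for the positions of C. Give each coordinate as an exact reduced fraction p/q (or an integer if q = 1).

C = (-19/5, 28/5)

1. C_x = -19/5  [D, A, C are collinear ∩ BC ⟂ DA]
2. C_y = 28/5  [D, A, C are collinear ∩ BC ⟂ DA]
   → C = (-19/5, 28/5)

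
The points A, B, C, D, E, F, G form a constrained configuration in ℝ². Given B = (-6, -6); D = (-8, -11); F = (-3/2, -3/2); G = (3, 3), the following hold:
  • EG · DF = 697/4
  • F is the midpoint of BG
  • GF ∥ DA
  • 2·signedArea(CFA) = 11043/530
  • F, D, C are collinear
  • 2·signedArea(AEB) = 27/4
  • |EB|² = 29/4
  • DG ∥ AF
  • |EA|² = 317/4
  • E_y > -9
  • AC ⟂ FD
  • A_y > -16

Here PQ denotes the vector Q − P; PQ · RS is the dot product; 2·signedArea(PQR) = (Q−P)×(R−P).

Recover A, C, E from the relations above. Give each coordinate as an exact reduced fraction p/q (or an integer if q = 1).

A = (-25/2, -31/2)
C = (-3056/265, -4283/265)
E = (-7, -17/2)

1. A_x = -25/2  [DG ∥ AF ∩ GF ∥ DA]
2. A_y = -31/2  [DG ∥ AF ∩ GF ∥ DA]
   → A = (-25/2, -31/2)
3. C_x = -3056/265  [F, D, C are collinear ∩ AC ⟂ FD]
4. C_y = -4283/265  [F, D, C are collinear ∩ AC ⟂ FD]
   → C = (-3056/265, -4283/265)
5. E_x = -7  [EG · DF = 697/4 ∩ 2·signedArea(AEB) = 27/4]
6. E_y = -17/2  [EG · DF = 697/4 ∩ 2·signedArea(AEB) = 27/4]
   → E = (-7, -17/2)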